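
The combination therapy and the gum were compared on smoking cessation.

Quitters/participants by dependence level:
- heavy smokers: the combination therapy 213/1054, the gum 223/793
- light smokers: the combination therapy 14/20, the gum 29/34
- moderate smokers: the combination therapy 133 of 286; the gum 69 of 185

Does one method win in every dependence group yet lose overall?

Heavy smokers: the combination therapy 213/1054 = 20.2%, the gum 223/793 = 28.1% → the gum
Light smokers: the combination therapy 14/20 = 70.0%, the gum 29/34 = 85.3% → the gum
Moderate smokers: the combination therapy 133/286 = 46.5%, the gum 69/185 = 37.3% → the combination therapy
Overall: the combination therapy 360/1360 = 26.5%, the gum 321/1012 = 31.7% → the gum
Neither sweeps: the combination therapy wins 1 of 3 groups, the gum wins 2. The gum wins overall but not every group — no Simpson reversal.

No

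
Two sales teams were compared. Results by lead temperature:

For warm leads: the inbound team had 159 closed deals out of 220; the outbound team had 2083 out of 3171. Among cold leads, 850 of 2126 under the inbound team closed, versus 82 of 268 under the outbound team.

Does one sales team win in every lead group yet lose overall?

Warm: the inbound team 159/220 = 72.3%, the outbound team 2083/3171 = 65.7% → the inbound team
Cold: the inbound team 850/2126 = 40.0%, the outbound team 82/268 = 30.6% → the inbound team
Overall: the inbound team 1009/2346 = 43.0%, the outbound team 2165/3439 = 63.0% → the outbound team
The inbound team wins each lead group but the outbound team wins overall — the comparison reverses. The inbound team's leads skew toward cold, which has a lower base rate.

Yes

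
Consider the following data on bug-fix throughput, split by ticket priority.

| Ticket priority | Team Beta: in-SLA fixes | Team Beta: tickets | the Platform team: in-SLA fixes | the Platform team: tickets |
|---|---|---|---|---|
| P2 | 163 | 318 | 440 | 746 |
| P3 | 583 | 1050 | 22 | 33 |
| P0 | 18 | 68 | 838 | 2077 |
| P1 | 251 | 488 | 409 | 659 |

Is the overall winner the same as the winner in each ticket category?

No

P2: Team Beta 163/318 = 51.3%, the Platform team 440/746 = 59.0% → the Platform team
P3: Team Beta 583/1050 = 55.5%, the Platform team 22/33 = 66.7% → the Platform team
P0: Team Beta 18/68 = 26.5%, the Platform team 838/2077 = 40.3% → the Platform team
P1: Team Beta 251/488 = 51.4%, the Platform team 409/659 = 62.1% → the Platform team
Overall: Team Beta 1015/1924 = 52.8%, the Platform team 1709/3515 = 48.6% → Team Beta
The Platform team wins each ticket group but Team Beta wins overall — the comparison reverses. The Platform team's tickets skew toward P0, which has a lower base rate.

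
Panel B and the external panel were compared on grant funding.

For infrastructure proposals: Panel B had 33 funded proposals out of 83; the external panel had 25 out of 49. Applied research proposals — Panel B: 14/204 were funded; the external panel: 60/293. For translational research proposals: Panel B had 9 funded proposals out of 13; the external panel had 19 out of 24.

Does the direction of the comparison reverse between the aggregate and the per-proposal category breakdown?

No

Infrastructure: Panel B 33/83 = 39.8%, the external panel 25/49 = 51.0% → the external panel
Applied research: Panel B 14/204 = 6.9%, the external panel 60/293 = 20.5% → the external panel
Translational research: Panel B 9/13 = 69.2%, the external panel 19/24 = 79.2% → the external panel
Overall: Panel B 56/300 = 18.7%, the external panel 104/366 = 28.4% → the external panel
The external panel wins overall and in every proposal group — no reversal.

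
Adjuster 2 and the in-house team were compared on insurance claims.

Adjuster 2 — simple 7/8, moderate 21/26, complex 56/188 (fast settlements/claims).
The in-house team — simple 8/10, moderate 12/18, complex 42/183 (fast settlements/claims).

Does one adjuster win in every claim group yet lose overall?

Simple: Adjuster 2 7/8 = 87.5%, the in-house team 8/10 = 80.0% → Adjuster 2
Moderate: Adjuster 2 21/26 = 80.8%, the in-house team 12/18 = 66.7% → Adjuster 2
Complex: Adjuster 2 56/188 = 29.8%, the in-house team 42/183 = 23.0% → Adjuster 2
Overall: Adjuster 2 84/222 = 37.8%, the in-house team 62/211 = 29.4% → Adjuster 2
Adjuster 2 wins overall and in every claim group — no reversal.

No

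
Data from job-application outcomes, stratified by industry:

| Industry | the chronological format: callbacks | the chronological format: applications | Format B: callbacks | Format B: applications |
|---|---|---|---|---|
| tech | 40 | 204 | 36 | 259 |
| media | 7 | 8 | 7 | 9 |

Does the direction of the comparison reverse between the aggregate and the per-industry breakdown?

Tech: the chronological format 40/204 = 19.6%, Format B 36/259 = 13.9% → the chronological format
Media: the chronological format 7/8 = 87.5%, Format B 7/9 = 77.8% → the chronological format
Overall: the chronological format 47/212 = 22.2%, Format B 43/268 = 16.0% → the chronological format
The chronological format wins overall and in every industry group — no reversal.

No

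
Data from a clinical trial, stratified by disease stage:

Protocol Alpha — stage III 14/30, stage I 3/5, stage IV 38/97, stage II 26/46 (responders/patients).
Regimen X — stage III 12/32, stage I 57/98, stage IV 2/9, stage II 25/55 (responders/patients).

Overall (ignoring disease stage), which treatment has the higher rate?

Stage III: Protocol Alpha 14/30 = 46.7%, Regimen X 12/32 = 37.5% → Protocol Alpha
Stage I: Protocol Alpha 3/5 = 60.0%, Regimen X 57/98 = 58.2% → Protocol Alpha
Stage IV: Protocol Alpha 38/97 = 39.2%, Regimen X 2/9 = 22.2% → Protocol Alpha
Stage II: Protocol Alpha 26/46 = 56.5%, Regimen X 25/55 = 45.5% → Protocol Alpha
Overall: Protocol Alpha 81/178 = 45.5%, Regimen X 96/194 = 49.5% → Regimen X
(Protocol Alpha wins every disease group but Regimen X wins overall — Protocol Alpha's patients skew toward the low-rate stage IV group.)

Regimen X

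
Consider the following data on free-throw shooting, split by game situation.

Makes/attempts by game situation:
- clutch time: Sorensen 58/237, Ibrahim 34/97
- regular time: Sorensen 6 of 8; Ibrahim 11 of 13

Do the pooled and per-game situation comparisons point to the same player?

Yes

Clutch time: Sorensen 58/237 = 24.5%, Ibrahim 34/97 = 35.1% → Ibrahim
Regular time: Sorensen 6/8 = 75.0%, Ibrahim 11/13 = 84.6% → Ibrahim
Overall: Sorensen 64/245 = 26.1%, Ibrahim 45/110 = 40.9% → Ibrahim
Ibrahim wins overall and in every game group — no reversal.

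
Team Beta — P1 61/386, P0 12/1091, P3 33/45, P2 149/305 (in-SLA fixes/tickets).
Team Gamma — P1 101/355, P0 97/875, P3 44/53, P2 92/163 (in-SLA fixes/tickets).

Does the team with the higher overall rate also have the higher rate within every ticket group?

P1: Team Beta 61/386 = 15.8%, Team Gamma 101/355 = 28.5% → Team Gamma
P0: Team Beta 12/1091 = 1.1%, Team Gamma 97/875 = 11.1% → Team Gamma
P3: Team Beta 33/45 = 73.3%, Team Gamma 44/53 = 83.0% → Team Gamma
P2: Team Beta 149/305 = 48.9%, Team Gamma 92/163 = 56.4% → Team Gamma
Overall: Team Beta 255/1827 = 14.0%, Team Gamma 334/1446 = 23.1% → Team Gamma
Team Gamma wins overall and in every ticket group — no reversal.

Yes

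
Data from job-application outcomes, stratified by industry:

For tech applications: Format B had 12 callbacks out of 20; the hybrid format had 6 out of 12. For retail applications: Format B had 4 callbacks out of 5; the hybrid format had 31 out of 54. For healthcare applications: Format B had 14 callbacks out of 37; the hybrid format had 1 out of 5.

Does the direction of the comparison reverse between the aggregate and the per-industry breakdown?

Yes

Tech: Format B 12/20 = 60.0%, the hybrid format 6/12 = 50.0% → Format B
Retail: Format B 4/5 = 80.0%, the hybrid format 31/54 = 57.4% → Format B
Healthcare: Format B 14/37 = 37.8%, the hybrid format 1/5 = 20.0% → Format B
Overall: Format B 30/62 = 48.4%, the hybrid format 38/71 = 53.5% → the hybrid format
Format B wins each industry group but the hybrid format wins overall — the comparison reverses. Format B's applications skew toward healthcare, which has a lower base rate.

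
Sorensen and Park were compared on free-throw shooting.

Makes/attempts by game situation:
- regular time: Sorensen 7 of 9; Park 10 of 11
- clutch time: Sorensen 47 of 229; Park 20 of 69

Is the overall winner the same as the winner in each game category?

Yes

Regular time: Sorensen 7/9 = 77.8%, Park 10/11 = 90.9% → Park
Clutch time: Sorensen 47/229 = 20.5%, Park 20/69 = 29.0% → Park
Overall: Sorensen 54/238 = 22.7%, Park 30/80 = 37.5% → Park
Park wins overall and in every game group — no reversal.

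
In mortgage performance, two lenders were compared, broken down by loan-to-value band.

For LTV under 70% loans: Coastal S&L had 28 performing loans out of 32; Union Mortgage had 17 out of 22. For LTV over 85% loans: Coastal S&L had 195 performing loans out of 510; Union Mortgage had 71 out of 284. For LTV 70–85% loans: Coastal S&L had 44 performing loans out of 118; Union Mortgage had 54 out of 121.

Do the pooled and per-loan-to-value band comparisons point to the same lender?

No

LTV under 70%: Coastal S&L 28/32 = 87.5%, Union Mortgage 17/22 = 77.3% → Coastal S&L
LTV over 85%: Coastal S&L 195/510 = 38.2%, Union Mortgage 71/284 = 25.0% → Coastal S&L
LTV 70–85%: Coastal S&L 44/118 = 37.3%, Union Mortgage 54/121 = 44.6% → Union Mortgage
Overall: Coastal S&L 267/660 = 40.5%, Union Mortgage 142/427 = 33.3% → Coastal S&L
Neither sweeps: Coastal S&L wins 2 of 3 groups, Union Mortgage wins 1. Coastal S&L wins overall but not every group — no Simpson reversal.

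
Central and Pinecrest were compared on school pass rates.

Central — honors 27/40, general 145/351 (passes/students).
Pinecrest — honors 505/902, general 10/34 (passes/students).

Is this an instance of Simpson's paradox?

Yes

Honors: Central 27/40 = 67.5%, Pinecrest 505/902 = 56.0% → Central
General: Central 145/351 = 41.3%, Pinecrest 10/34 = 29.4% → Central
Overall: Central 172/391 = 44.0%, Pinecrest 515/936 = 55.0% → Pinecrest
Central wins each student group but Pinecrest wins overall — the comparison reverses. Central's students skew toward general, which has a lower base rate.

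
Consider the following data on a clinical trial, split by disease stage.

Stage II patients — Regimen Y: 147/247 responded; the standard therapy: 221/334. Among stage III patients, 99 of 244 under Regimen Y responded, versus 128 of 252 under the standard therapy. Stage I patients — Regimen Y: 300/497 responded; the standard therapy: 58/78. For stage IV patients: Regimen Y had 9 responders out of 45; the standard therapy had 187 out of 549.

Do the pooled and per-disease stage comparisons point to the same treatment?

Stage II: Regimen Y 147/247 = 59.5%, the standard therapy 221/334 = 66.2% → the standard therapy
Stage III: Regimen Y 99/244 = 40.6%, the standard therapy 128/252 = 50.8% → the standard therapy
Stage I: Regimen Y 300/497 = 60.4%, the standard therapy 58/78 = 74.4% → the standard therapy
Stage IV: Regimen Y 9/45 = 20.0%, the standard therapy 187/549 = 34.1% → the standard therapy
Overall: Regimen Y 555/1033 = 53.7%, the standard therapy 594/1213 = 49.0% → Regimen Y
The standard therapy wins each disease group but Regimen Y wins overall — the comparison reverses. The standard therapy's patients skew toward stage IV, which has a lower base rate.

No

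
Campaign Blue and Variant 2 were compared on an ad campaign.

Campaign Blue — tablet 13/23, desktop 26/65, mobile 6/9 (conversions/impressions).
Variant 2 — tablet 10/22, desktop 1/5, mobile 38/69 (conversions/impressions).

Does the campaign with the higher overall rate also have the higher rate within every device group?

Tablet: Campaign Blue 13/23 = 56.5%, Variant 2 10/22 = 45.5% → Campaign Blue
Desktop: Campaign Blue 26/65 = 40.0%, Variant 2 1/5 = 20.0% → Campaign Blue
Mobile: Campaign Blue 6/9 = 66.7%, Variant 2 38/69 = 55.1% → Campaign Blue
Overall: Campaign Blue 45/97 = 46.4%, Variant 2 49/96 = 51.0% → Variant 2
Campaign Blue wins each device group but Variant 2 wins overall — the comparison reverses. Campaign Blue's impressions skew toward desktop, which has a lower base rate.

No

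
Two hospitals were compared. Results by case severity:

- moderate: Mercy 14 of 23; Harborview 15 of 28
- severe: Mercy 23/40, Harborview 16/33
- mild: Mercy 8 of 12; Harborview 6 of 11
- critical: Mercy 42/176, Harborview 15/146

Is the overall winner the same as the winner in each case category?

Moderate: Mercy 14/23 = 60.9%, Harborview 15/28 = 53.6% → Mercy
Severe: Mercy 23/40 = 57.5%, Harborview 16/33 = 48.5% → Mercy
Mild: Mercy 8/12 = 66.7%, Harborview 6/11 = 54.5% → Mercy
Critical: Mercy 42/176 = 23.9%, Harborview 15/146 = 10.3% → Mercy
Overall: Mercy 87/251 = 34.7%, Harborview 52/218 = 23.9% → Mercy
Mercy wins overall and in every case group — no reversal.

Yes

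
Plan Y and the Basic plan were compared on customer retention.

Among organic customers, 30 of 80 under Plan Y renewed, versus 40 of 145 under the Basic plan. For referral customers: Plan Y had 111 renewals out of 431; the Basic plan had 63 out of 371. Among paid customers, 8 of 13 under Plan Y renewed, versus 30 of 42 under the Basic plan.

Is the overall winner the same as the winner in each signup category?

Organic: Plan Y 30/80 = 37.5%, the Basic plan 40/145 = 27.6% → Plan Y
Referral: Plan Y 111/431 = 25.8%, the Basic plan 63/371 = 17.0% → Plan Y
Paid: Plan Y 8/13 = 61.5%, the Basic plan 30/42 = 71.4% → the Basic plan
Overall: Plan Y 149/524 = 28.4%, the Basic plan 133/558 = 23.8% → Plan Y
Neither sweeps: Plan Y wins 2 of 3 groups, the Basic plan wins 1. Plan Y wins overall but not every group — no Simpson reversal.

No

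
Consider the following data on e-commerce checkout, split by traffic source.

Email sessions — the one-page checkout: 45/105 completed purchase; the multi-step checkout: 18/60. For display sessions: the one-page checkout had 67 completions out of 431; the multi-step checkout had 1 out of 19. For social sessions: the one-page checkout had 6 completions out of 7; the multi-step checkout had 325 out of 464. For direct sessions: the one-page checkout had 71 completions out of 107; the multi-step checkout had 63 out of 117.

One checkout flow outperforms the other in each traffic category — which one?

the one-page checkout

Email: the one-page checkout 45/105 = 42.9%, the multi-step checkout 18/60 = 30.0% → the one-page checkout
Display: the one-page checkout 67/431 = 15.5%, the multi-step checkout 1/19 = 5.3% → the one-page checkout
Social: the one-page checkout 6/7 = 85.7%, the multi-step checkout 325/464 = 70.0% → the one-page checkout
Direct: the one-page checkout 71/107 = 66.4%, the multi-step checkout 63/117 = 53.8% → the one-page checkout
The one-page checkout has the higher rate in all 4 groups.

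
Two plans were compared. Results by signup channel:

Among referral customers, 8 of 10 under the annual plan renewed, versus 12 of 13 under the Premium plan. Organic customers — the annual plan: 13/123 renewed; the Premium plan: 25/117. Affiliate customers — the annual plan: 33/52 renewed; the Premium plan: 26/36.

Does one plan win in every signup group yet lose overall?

No

Referral: the annual plan 8/10 = 80.0%, the Premium plan 12/13 = 92.3% → the Premium plan
Organic: the annual plan 13/123 = 10.6%, the Premium plan 25/117 = 21.4% → the Premium plan
Affiliate: the annual plan 33/52 = 63.5%, the Premium plan 26/36 = 72.2% → the Premium plan
Overall: the annual plan 54/185 = 29.2%, the Premium plan 63/166 = 38.0% → the Premium plan
The Premium plan wins overall and in every signup group — no reversal.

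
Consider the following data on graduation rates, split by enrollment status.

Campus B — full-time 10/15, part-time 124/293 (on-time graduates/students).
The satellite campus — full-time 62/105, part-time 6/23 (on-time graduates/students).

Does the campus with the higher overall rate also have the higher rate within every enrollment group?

Full-time: Campus B 10/15 = 66.7%, the satellite campus 62/105 = 59.0% → Campus B
Part-time: Campus B 124/293 = 42.3%, the satellite campus 6/23 = 26.1% → Campus B
Overall: Campus B 134/308 = 43.5%, the satellite campus 68/128 = 53.1% → the satellite campus
Campus B wins each enrollment group but the satellite campus wins overall — the comparison reverses. Campus B's students skew toward part-time, which has a lower base rate.

No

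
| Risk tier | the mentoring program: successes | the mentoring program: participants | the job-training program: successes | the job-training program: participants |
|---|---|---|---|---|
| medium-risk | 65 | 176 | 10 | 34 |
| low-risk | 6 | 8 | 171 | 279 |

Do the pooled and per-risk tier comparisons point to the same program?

Medium-risk: the mentoring program 65/176 = 36.9%, the job-training program 10/34 = 29.4% → the mentoring program
Low-risk: the mentoring program 6/8 = 75.0%, the job-training program 171/279 = 61.3% → the mentoring program
Overall: the mentoring program 71/184 = 38.6%, the job-training program 181/313 = 57.8% → the job-training program
The mentoring program wins each risk group but the job-training program wins overall — the comparison reverses. The mentoring program's participants skew toward medium-risk, which has a lower base rate.

No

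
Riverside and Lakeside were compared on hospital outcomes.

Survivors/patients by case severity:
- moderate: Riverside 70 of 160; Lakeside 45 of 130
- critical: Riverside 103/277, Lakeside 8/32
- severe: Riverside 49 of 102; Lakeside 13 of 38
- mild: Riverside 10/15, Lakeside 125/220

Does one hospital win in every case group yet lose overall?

Moderate: Riverside 70/160 = 43.8%, Lakeside 45/130 = 34.6% → Riverside
Critical: Riverside 103/277 = 37.2%, Lakeside 8/32 = 25.0% → Riverside
Severe: Riverside 49/102 = 48.0%, Lakeside 13/38 = 34.2% → Riverside
Mild: Riverside 10/15 = 66.7%, Lakeside 125/220 = 56.8% → Riverside
Overall: Riverside 232/554 = 41.9%, Lakeside 191/420 = 45.5% → Lakeside
Riverside wins each case group but Lakeside wins overall — the comparison reverses. Riverside's patients skew toward critical, which has a lower base rate.

Yes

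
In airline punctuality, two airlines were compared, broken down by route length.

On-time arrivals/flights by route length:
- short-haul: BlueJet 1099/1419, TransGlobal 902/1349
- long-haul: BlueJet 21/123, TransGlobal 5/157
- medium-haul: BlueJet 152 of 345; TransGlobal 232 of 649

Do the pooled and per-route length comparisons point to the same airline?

Short-haul: BlueJet 1099/1419 = 77.4%, TransGlobal 902/1349 = 66.9% → BlueJet
Long-haul: BlueJet 21/123 = 17.1%, TransGlobal 5/157 = 3.2% → BlueJet
Medium-haul: BlueJet 152/345 = 44.1%, TransGlobal 232/649 = 35.7% → BlueJet
Overall: BlueJet 1272/1887 = 67.4%, TransGlobal 1139/2155 = 52.9% → BlueJet
BlueJet wins overall and in every route group — no reversal.

Yes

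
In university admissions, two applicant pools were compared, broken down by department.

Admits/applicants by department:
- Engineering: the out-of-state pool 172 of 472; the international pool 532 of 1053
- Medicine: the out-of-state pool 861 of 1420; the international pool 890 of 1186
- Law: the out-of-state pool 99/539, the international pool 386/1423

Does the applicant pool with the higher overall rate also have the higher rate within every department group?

Engineering: the out-of-state pool 172/472 = 36.4%, the international pool 532/1053 = 50.5% → the international pool
Medicine: the out-of-state pool 861/1420 = 60.6%, the international pool 890/1186 = 75.0% → the international pool
Law: the out-of-state pool 99/539 = 18.4%, the international pool 386/1423 = 27.1% → the international pool
Overall: the out-of-state pool 1132/2431 = 46.6%, the international pool 1808/3662 = 49.4% → the international pool
The international pool wins overall and in every department group — no reversal.

Yes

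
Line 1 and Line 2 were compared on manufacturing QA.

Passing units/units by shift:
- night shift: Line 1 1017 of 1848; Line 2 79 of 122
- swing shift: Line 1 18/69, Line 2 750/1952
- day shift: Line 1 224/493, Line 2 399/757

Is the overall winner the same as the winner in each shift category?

Night shift: Line 1 1017/1848 = 55.0%, Line 2 79/122 = 64.8% → Line 2
Swing shift: Line 1 18/69 = 26.1%, Line 2 750/1952 = 38.4% → Line 2
Day shift: Line 1 224/493 = 45.4%, Line 2 399/757 = 52.7% → Line 2
Overall: Line 1 1259/2410 = 52.2%, Line 2 1228/2831 = 43.4% → Line 1
Line 2 wins each shift group but Line 1 wins overall — the comparison reverses. Line 2's units skew toward swing shift, which has a lower base rate.

No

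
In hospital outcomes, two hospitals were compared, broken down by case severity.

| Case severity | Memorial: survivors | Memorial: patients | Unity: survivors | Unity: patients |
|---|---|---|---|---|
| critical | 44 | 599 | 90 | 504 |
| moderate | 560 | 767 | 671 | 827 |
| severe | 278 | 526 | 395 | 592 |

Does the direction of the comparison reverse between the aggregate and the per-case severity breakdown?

Critical: Memorial 44/599 = 7.3%, Unity 90/504 = 17.9% → Unity
Moderate: Memorial 560/767 = 73.0%, Unity 671/827 = 81.1% → Unity
Severe: Memorial 278/526 = 52.9%, Unity 395/592 = 66.7% → Unity
Overall: Memorial 882/1892 = 46.6%, Unity 1156/1923 = 60.1% → Unity
Unity wins overall and in every case group — no reversal.

No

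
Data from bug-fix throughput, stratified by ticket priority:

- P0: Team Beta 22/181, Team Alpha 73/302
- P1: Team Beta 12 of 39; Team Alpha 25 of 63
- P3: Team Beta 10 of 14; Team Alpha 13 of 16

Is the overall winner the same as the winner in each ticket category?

Yes

P0: Team Beta 22/181 = 12.2%, Team Alpha 73/302 = 24.2% → Team Alpha
P1: Team Beta 12/39 = 30.8%, Team Alpha 25/63 = 39.7% → Team Alpha
P3: Team Beta 10/14 = 71.4%, Team Alpha 13/16 = 81.2% → Team Alpha
Overall: Team Beta 44/234 = 18.8%, Team Alpha 111/381 = 29.1% → Team Alpha
Team Alpha wins overall and in every ticket group — no reversal.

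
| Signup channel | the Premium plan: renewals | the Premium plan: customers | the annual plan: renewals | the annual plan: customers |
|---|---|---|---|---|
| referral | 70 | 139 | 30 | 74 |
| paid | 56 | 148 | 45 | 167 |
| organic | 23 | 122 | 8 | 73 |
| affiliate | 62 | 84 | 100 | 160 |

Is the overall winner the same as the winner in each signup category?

Yes

Referral: the Premium plan 70/139 = 50.4%, the annual plan 30/74 = 40.5% → the Premium plan
Paid: the Premium plan 56/148 = 37.8%, the annual plan 45/167 = 26.9% → the Premium plan
Organic: the Premium plan 23/122 = 18.9%, the annual plan 8/73 = 11.0% → the Premium plan
Affiliate: the Premium plan 62/84 = 73.8%, the annual plan 100/160 = 62.5% → the Premium plan
Overall: the Premium plan 211/493 = 42.8%, the annual plan 183/474 = 38.6% → the Premium plan
The Premium plan wins overall and in every signup group — no reversal.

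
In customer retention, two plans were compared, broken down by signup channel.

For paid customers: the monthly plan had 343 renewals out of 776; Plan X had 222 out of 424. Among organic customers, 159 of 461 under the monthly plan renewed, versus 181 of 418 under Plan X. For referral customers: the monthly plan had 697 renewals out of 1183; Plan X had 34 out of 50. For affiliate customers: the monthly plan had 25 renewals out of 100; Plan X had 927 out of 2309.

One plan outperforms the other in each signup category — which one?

Paid: the monthly plan 343/776 = 44.2%, Plan X 222/424 = 52.4% → Plan X
Organic: the monthly plan 159/461 = 34.5%, Plan X 181/418 = 43.3% → Plan X
Referral: the monthly plan 697/1183 = 58.9%, Plan X 34/50 = 68.0% → Plan X
Affiliate: the monthly plan 25/100 = 25.0%, Plan X 927/2309 = 40.1% → Plan X
Plan X has the higher rate in all 4 groups.

Plan X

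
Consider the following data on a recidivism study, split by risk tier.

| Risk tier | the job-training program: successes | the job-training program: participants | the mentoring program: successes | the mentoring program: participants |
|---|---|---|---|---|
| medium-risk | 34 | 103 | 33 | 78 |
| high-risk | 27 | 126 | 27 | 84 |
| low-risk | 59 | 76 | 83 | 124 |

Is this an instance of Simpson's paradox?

Medium-risk: the job-training program 34/103 = 33.0%, the mentoring program 33/78 = 42.3% → the mentoring program
High-risk: the job-training program 27/126 = 21.4%, the mentoring program 27/84 = 32.1% → the mentoring program
Low-risk: the job-training program 59/76 = 77.6%, the mentoring program 83/124 = 66.9% → the job-training program
Overall: the job-training program 120/305 = 39.3%, the mentoring program 143/286 = 50.0% → the mentoring program
Neither sweeps: the job-training program wins 1 of 3 groups, the mentoring program wins 2. The mentoring program wins overall but not every group — no Simpson reversal.

No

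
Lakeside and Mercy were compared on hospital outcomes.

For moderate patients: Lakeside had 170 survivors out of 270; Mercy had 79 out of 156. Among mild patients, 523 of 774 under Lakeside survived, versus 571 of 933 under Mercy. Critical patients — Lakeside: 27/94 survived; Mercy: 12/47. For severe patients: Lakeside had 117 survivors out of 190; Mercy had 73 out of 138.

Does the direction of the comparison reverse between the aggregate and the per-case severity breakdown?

Moderate: Lakeside 170/270 = 63.0%, Mercy 79/156 = 50.6% → Lakeside
Mild: Lakeside 523/774 = 67.6%, Mercy 571/933 = 61.2% → Lakeside
Critical: Lakeside 27/94 = 28.7%, Mercy 12/47 = 25.5% → Lakeside
Severe: Lakeside 117/190 = 61.6%, Mercy 73/138 = 52.9% → Lakeside
Overall: Lakeside 837/1328 = 63.0%, Mercy 735/1274 = 57.7% → Lakeside
Lakeside wins overall and in every case group — no reversal.

No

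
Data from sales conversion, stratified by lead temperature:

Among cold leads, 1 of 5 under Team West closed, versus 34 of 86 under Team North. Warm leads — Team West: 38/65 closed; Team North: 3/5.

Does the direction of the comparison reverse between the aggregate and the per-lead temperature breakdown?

Cold: Team West 1/5 = 20.0%, Team North 34/86 = 39.5% → Team North
Warm: Team West 38/65 = 58.5%, Team North 3/5 = 60.0% → Team North
Overall: Team West 39/70 = 55.7%, Team North 37/91 = 40.7% → Team West
Team North wins each lead group but Team West wins overall — the comparison reverses. Team North's leads skew toward cold, which has a lower base rate.

Yes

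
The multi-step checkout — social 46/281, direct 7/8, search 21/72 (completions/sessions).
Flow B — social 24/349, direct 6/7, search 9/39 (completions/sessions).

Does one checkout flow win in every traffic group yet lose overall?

No

Social: the multi-step checkout 46/281 = 16.4%, Flow B 24/349 = 6.9% → the multi-step checkout
Direct: the multi-step checkout 7/8 = 87.5%, Flow B 6/7 = 85.7% → the multi-step checkout
Search: the multi-step checkout 21/72 = 29.2%, Flow B 9/39 = 23.1% → the multi-step checkout
Overall: the multi-step checkout 74/361 = 20.5%, Flow B 39/395 = 9.9% → the multi-step checkout
The multi-step checkout wins overall and in every traffic group — no reversal.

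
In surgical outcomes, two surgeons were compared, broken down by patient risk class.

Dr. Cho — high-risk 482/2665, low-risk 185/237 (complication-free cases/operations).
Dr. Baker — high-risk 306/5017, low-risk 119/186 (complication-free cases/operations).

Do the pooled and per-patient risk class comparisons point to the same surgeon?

High-risk: Dr. Cho 482/2665 = 18.1%, Dr. Baker 306/5017 = 6.1% → Dr. Cho
Low-risk: Dr. Cho 185/237 = 78.1%, Dr. Baker 119/186 = 64.0% → Dr. Cho
Overall: Dr. Cho 667/2902 = 23.0%, Dr. Baker 425/5203 = 8.2% → Dr. Cho
Dr. Cho wins overall and in every patient risk group — no reversal.

Yes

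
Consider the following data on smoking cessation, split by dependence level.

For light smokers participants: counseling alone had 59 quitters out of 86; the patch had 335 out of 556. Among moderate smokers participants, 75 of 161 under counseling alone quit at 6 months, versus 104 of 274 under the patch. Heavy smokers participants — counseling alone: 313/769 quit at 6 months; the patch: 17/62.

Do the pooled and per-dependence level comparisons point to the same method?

No

Light smokers: counseling alone 59/86 = 68.6%, the patch 335/556 = 60.3% → counseling alone
Moderate smokers: counseling alone 75/161 = 46.6%, the patch 104/274 = 38.0% → counseling alone
Heavy smokers: counseling alone 313/769 = 40.7%, the patch 17/62 = 27.4% → counseling alone
Overall: counseling alone 447/1016 = 44.0%, the patch 456/892 = 51.1% → the patch
Counseling alone wins each dependence group but the patch wins overall — the comparison reverses. Counseling alone's participants skew toward heavy smokers, which has a lower base rate.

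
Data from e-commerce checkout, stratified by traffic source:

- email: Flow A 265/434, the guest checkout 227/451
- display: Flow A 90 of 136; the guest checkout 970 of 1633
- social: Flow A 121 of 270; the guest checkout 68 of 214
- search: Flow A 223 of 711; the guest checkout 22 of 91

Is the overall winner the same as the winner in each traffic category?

Email: Flow A 265/434 = 61.1%, the guest checkout 227/451 = 50.3% → Flow A
Display: Flow A 90/136 = 66.2%, the guest checkout 970/1633 = 59.4% → Flow A
Social: Flow A 121/270 = 44.8%, the guest checkout 68/214 = 31.8% → Flow A
Search: Flow A 223/711 = 31.4%, the guest checkout 22/91 = 24.2% → Flow A
Overall: Flow A 699/1551 = 45.1%, the guest checkout 1287/2389 = 53.9% → the guest checkout
Flow A wins each traffic group but the guest checkout wins overall — the comparison reverses. Flow A's sessions skew toward search, which has a lower base rate.

No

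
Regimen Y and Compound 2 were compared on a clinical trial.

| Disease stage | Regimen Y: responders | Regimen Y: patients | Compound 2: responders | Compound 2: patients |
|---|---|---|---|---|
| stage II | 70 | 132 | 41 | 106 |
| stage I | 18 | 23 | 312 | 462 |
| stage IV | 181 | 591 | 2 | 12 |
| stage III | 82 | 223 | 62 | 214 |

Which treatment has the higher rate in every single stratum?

Regimen Y

Stage II: Regimen Y 70/132 = 53.0%, Compound 2 41/106 = 38.7% → Regimen Y
Stage I: Regimen Y 18/23 = 78.3%, Compound 2 312/462 = 67.5% → Regimen Y
Stage IV: Regimen Y 181/591 = 30.6%, Compound 2 2/12 = 16.7% → Regimen Y
Stage III: Regimen Y 82/223 = 36.8%, Compound 2 62/214 = 29.0% → Regimen Y
Regimen Y has the higher rate in all 4 groups.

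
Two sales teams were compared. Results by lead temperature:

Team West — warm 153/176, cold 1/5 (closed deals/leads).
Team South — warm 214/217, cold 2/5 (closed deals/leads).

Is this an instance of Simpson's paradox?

No

Warm: Team West 153/176 = 86.9%, Team South 214/217 = 98.6% → Team South
Cold: Team West 1/5 = 20.0%, Team South 2/5 = 40.0% → Team South
Overall: Team West 154/181 = 85.1%, Team South 216/222 = 97.3% → Team South
Team South wins overall and in every lead group — no reversal.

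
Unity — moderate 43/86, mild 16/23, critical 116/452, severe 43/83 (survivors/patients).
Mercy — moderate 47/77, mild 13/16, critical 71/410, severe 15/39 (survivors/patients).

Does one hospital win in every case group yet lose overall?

No

Moderate: Unity 43/86 = 50.0%, Mercy 47/77 = 61.0% → Mercy
Mild: Unity 16/23 = 69.6%, Mercy 13/16 = 81.2% → Mercy
Critical: Unity 116/452 = 25.7%, Mercy 71/410 = 17.3% → Unity
Severe: Unity 43/83 = 51.8%, Mercy 15/39 = 38.5% → Unity
Overall: Unity 218/644 = 33.9%, Mercy 146/542 = 26.9% → Unity
Neither sweeps: Unity wins 2 of 4 groups, Mercy wins 2. Unity wins overall but not every group — no Simpson reversal.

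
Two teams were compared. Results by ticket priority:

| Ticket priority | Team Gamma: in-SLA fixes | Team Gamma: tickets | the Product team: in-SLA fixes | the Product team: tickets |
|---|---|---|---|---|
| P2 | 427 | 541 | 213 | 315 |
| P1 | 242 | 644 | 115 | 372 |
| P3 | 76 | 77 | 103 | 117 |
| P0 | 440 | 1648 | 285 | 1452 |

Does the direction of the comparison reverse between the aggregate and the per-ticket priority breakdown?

No

P2: Team Gamma 427/541 = 78.9%, the Product team 213/315 = 67.6% → Team Gamma
P1: Team Gamma 242/644 = 37.6%, the Product team 115/372 = 30.9% → Team Gamma
P3: Team Gamma 76/77 = 98.7%, the Product team 103/117 = 88.0% → Team Gamma
P0: Team Gamma 440/1648 = 26.7%, the Product team 285/1452 = 19.6% → Team Gamma
Overall: Team Gamma 1185/2910 = 40.7%, the Product team 716/2256 = 31.7% → Team Gamma
Team Gamma wins overall and in every ticket group — no reversal.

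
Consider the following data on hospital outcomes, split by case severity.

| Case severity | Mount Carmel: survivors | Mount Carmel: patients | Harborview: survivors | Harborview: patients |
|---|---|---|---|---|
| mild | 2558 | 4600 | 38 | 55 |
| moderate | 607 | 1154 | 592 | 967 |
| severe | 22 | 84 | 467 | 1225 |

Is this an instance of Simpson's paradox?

Yes

Mild: Mount Carmel 2558/4600 = 55.6%, Harborview 38/55 = 69.1% → Harborview
Moderate: Mount Carmel 607/1154 = 52.6%, Harborview 592/967 = 61.2% → Harborview
Severe: Mount Carmel 22/84 = 26.2%, Harborview 467/1225 = 38.1% → Harborview
Overall: Mount Carmel 3187/5838 = 54.6%, Harborview 1097/2247 = 48.8% → Mount Carmel
Harborview wins each case group but Mount Carmel wins overall — the comparison reverses. Harborview's patients skew toward severe, which has a lower base rate.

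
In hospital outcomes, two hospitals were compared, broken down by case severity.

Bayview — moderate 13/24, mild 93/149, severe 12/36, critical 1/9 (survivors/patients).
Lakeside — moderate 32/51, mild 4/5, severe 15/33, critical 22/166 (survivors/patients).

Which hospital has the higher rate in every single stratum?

Moderate: Bayview 13/24 = 54.2%, Lakeside 32/51 = 62.7% → Lakeside
Mild: Bayview 93/149 = 62.4%, Lakeside 4/5 = 80.0% → Lakeside
Severe: Bayview 12/36 = 33.3%, Lakeside 15/33 = 45.5% → Lakeside
Critical: Bayview 1/9 = 11.1%, Lakeside 22/166 = 13.3% → Lakeside
Lakeside has the higher rate in all 4 groups.

Lakeside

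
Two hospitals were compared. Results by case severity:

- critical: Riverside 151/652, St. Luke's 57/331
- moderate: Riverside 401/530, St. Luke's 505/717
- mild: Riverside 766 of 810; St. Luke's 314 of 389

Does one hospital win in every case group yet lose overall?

No

Critical: Riverside 151/652 = 23.2%, St. Luke's 57/331 = 17.2% → Riverside
Moderate: Riverside 401/530 = 75.7%, St. Luke's 505/717 = 70.4% → Riverside
Mild: Riverside 766/810 = 94.6%, St. Luke's 314/389 = 80.7% → Riverside
Overall: Riverside 1318/1992 = 66.2%, St. Luke's 876/1437 = 61.0% → Riverside
Riverside wins overall and in every case group — no reversal.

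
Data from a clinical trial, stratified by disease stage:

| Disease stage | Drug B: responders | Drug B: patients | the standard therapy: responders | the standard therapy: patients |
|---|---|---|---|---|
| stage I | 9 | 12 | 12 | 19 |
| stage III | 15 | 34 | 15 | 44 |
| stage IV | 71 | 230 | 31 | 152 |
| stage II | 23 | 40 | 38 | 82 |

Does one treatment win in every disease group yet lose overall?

Stage I: Drug B 9/12 = 75.0%, the standard therapy 12/19 = 63.2% → Drug B
Stage III: Drug B 15/34 = 44.1%, the standard therapy 15/44 = 34.1% → Drug B
Stage IV: Drug B 71/230 = 30.9%, the standard therapy 31/152 = 20.4% → Drug B
Stage II: Drug B 23/40 = 57.5%, the standard therapy 38/82 = 46.3% → Drug B
Overall: Drug B 118/316 = 37.3%, the standard therapy 96/297 = 32.3% → Drug B
Drug B wins overall and in every disease group — no reversal.

No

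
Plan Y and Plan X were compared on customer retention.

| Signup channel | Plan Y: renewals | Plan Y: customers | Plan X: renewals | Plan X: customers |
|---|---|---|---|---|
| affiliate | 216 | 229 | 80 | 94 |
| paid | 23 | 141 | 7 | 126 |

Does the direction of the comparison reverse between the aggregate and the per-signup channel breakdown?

No

Affiliate: Plan Y 216/229 = 94.3%, Plan X 80/94 = 85.1% → Plan Y
Paid: Plan Y 23/141 = 16.3%, Plan X 7/126 = 5.6% → Plan Y
Overall: Plan Y 239/370 = 64.6%, Plan X 87/220 = 39.5% → Plan Y
Plan Y wins overall and in every signup group — no reversal.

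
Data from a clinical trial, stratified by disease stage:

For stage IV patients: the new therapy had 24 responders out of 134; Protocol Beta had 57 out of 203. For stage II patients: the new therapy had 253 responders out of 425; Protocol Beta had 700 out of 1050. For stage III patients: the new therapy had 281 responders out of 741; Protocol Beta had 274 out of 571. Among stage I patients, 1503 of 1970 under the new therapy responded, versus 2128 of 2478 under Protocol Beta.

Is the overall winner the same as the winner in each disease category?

Yes

Stage IV: the new therapy 24/134 = 17.9%, Protocol Beta 57/203 = 28.1% → Protocol Beta
Stage II: the new therapy 253/425 = 59.5%, Protocol Beta 700/1050 = 66.7% → Protocol Beta
Stage III: the new therapy 281/741 = 37.9%, Protocol Beta 274/571 = 48.0% → Protocol Beta
Stage I: the new therapy 1503/1970 = 76.3%, Protocol Beta 2128/2478 = 85.9% → Protocol Beta
Overall: the new therapy 2061/3270 = 63.0%, Protocol Beta 3159/4302 = 73.4% → Protocol Beta
Protocol Beta wins overall and in every disease group — no reversal.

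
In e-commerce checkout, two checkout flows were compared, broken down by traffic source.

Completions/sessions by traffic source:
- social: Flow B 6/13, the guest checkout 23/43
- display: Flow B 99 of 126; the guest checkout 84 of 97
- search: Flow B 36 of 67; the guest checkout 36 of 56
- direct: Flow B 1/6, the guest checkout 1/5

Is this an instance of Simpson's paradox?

No

Social: Flow B 6/13 = 46.2%, the guest checkout 23/43 = 53.5% → the guest checkout
Display: Flow B 99/126 = 78.6%, the guest checkout 84/97 = 86.6% → the guest checkout
Search: Flow B 36/67 = 53.7%, the guest checkout 36/56 = 64.3% → the guest checkout
Direct: Flow B 1/6 = 16.7%, the guest checkout 1/5 = 20.0% → the guest checkout
Overall: Flow B 142/212 = 67.0%, the guest checkout 144/201 = 71.6% → the guest checkout
The guest checkout wins overall and in every traffic group — no reversal.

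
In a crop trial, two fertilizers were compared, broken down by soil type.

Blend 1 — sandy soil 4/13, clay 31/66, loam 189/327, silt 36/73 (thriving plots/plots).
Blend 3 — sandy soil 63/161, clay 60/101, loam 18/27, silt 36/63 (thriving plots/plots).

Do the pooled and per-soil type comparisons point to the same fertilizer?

Sandy soil: Blend 1 4/13 = 30.8%, Blend 3 63/161 = 39.1% → Blend 3
Clay: Blend 1 31/66 = 47.0%, Blend 3 60/101 = 59.4% → Blend 3
Loam: Blend 1 189/327 = 57.8%, Blend 3 18/27 = 66.7% → Blend 3
Silt: Blend 1 36/73 = 49.3%, Blend 3 36/63 = 57.1% → Blend 3
Overall: Blend 1 260/479 = 54.3%, Blend 3 177/352 = 50.3% → Blend 1
Blend 3 wins each soil group but Blend 1 wins overall — the comparison reverses. Blend 3's plots skew toward sandy soil, which has a lower base rate.

No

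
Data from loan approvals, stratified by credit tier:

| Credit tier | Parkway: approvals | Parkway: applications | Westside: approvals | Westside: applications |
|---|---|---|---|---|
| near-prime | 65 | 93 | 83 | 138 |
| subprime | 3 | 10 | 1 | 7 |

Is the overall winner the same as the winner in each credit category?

Near-prime: Parkway 65/93 = 69.9%, Westside 83/138 = 60.1% → Parkway
Subprime: Parkway 3/10 = 30.0%, Westside 1/7 = 14.3% → Parkway
Overall: Parkway 68/103 = 66.0%, Westside 84/145 = 57.9% → Parkway
Parkway wins overall and in every credit group — no reversal.

Yes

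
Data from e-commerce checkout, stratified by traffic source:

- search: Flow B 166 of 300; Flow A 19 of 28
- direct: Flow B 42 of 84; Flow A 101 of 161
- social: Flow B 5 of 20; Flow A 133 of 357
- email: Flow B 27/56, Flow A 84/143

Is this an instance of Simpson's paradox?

Search: Flow B 166/300 = 55.3%, Flow A 19/28 = 67.9% → Flow A
Direct: Flow B 42/84 = 50.0%, Flow A 101/161 = 62.7% → Flow A
Social: Flow B 5/20 = 25.0%, Flow A 133/357 = 37.3% → Flow A
Email: Flow B 27/56 = 48.2%, Flow A 84/143 = 58.7% → Flow A
Overall: Flow B 240/460 = 52.2%, Flow A 337/689 = 48.9% → Flow B
Flow A wins each traffic group but Flow B wins overall — the comparison reverses. Flow A's sessions skew toward social, which has a lower base rate.

Yes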